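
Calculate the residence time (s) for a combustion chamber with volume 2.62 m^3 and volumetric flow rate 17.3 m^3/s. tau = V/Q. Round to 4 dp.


tau = V / Q_flow
tau = 2.62 / 17.3 = 0.1514 s


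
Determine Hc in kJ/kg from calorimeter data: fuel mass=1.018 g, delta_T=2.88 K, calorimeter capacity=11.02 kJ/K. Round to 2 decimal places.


Hc = C_cal * delta_T / m_fuel
Q_released = 11.02 * 2.88 = 31.7376 kJ
m_fuel = 1.018 g = 1.018/1000 kg = 0.001018 kg
Hc = 31.7376 / 0.001018 = 31176.42 kJ/kg


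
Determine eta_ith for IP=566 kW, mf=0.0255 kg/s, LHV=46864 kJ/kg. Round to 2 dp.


eta_ith = (IP / (mf * LHV)) * 100
Denominator = 0.0255 * 46864 = 1195.0320 kW
eta_ith = (566 / 1195.0320) * 100 = 47.36%


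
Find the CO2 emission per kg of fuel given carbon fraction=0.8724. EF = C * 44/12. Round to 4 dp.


EF = C_frac * (M_CO2 / M_C)
EF = 0.8724 * (44/12)
EF = 0.8724 * 3.666667 = 3.1988 kg_CO2/kg_fuel


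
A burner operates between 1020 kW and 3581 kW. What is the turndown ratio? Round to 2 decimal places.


TDR = Q_max / Q_min
TDR = 3581 / 1020 = 3.51


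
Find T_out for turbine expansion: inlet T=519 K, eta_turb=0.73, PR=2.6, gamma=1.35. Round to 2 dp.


T_out = T_in * (1 - eta * (1 - PR^(-(gamma-1)/gamma)))
Exponent = -(1.35-1)/1.35 = -0.25925926
PR^exp = 2.6^(-0.25925926) = 0.78057442
Factor = 1 - 0.73*(1 - 0.78057442) = 0.83981933
T_out = 519 * 0.83981933 = 435.87 K


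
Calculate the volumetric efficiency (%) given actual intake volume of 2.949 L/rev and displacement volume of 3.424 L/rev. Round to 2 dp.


eta_v = (V_actual / V_disp) * 100
Ratio = 2.949 / 3.424 = 0.8613
eta_v = 0.8613 * 100 = 86.13%


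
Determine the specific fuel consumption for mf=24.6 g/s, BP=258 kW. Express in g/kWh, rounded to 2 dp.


SFC = (mf / BP) * 3600
Rate = 24.6 / 258 = 0.095349 g/(s*kW)
SFC = 0.095349 * 3600 = 343.26 g/kWh


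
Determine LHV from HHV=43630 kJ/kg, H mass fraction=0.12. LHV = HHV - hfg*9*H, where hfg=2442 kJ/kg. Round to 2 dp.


LHV = HHV - hfg * 9 * H
Water correction = 2442 * 9 * 0.12 = 2637.360 kJ/kg
LHV = 43630 - 2637.360 = 40992.64 kJ/kg


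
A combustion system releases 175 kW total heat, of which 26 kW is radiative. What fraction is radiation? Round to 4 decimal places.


f_rad = Q_rad / Q_total
f_rad = 26 / 175 = 0.1486


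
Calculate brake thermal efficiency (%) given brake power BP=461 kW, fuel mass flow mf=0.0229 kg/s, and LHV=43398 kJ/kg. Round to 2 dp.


eta_BTE = (BP / (mf * LHV)) * 100
Denominator = 0.0229 * 43398 = 993.8142 kW
eta_BTE = (461 / 993.8142) * 100 = 46.39%


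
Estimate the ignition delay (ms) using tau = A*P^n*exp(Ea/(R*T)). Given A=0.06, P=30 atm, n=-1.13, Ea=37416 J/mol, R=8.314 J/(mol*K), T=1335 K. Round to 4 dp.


tau = A * P^n * exp(Ea/(R*T))
P^n = 30^(-1.13) = 0.02142165
Ea/(R*T) = 37416/(8.314*1335) = 3.371057
exp(Ea/(R*T)) = 29.109274
tau = 0.06 * 0.02142165 * 29.109274 = 0.0374 ms


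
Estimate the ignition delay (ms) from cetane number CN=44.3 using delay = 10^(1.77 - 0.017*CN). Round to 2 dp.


delay = 10^(1.77 - 0.017*CN)
Exponent = 1.77 - 0.017*44.3 = 1.0169
delay = 10^1.0169 = 10.40 ms


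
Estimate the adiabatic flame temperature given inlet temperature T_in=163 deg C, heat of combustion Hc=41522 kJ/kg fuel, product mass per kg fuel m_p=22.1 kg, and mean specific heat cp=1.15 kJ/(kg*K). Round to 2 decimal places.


T_ad = T_in + Hc / (m_p * cp)
Denominator = 22.1 * 1.15 = 25.4150
Temperature rise = 41522 / 25.4150 = 1633.76 K
T_ad = 163 + 1633.76 = 1796.76 deg C


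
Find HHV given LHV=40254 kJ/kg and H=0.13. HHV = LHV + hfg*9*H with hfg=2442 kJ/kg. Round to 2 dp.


HHV = LHV + hfg * 9 * H
Water addition = 2442 * 9 * 0.13 = 2857.140 kJ/kg
HHV = 40254 + 2857.140 = 43111.14 kJ/kg


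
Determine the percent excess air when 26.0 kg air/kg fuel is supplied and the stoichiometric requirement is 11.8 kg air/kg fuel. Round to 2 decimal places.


Excess air = actual - stoichiometric = 26.0 - 11.8 = 14.20 kg/kg fuel
Excess air % = (excess / stoich) * 100 = (14.20 / 11.8) * 100 = 120.34%


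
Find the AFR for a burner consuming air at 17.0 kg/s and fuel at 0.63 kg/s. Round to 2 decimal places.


AFR = m_air / m_fuel
AFR = 17.0 / 0.63 = 26.98


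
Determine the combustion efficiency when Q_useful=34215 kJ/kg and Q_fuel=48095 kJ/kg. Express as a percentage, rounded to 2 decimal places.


Efficiency = (Q_useful / Q_fuel) * 100
Efficiency = (34215 / 48095) * 100
Efficiency = 0.7114 * 100 = 71.14%


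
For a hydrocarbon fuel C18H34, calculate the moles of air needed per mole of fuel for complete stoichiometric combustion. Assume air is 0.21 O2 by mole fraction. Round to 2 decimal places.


Balanced combustion: C18H34 + 26.5 O2 -> 18 CO2 + 17 H2O
O2 needed = C + H/4 = 18 + 34/4 = 26.50 moles
Air moles = O2 / 0.21 = 26.50 / 0.21 = 126.19 moles air


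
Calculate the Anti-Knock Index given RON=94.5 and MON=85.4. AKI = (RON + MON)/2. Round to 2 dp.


AKI = (RON + MON) / 2
AKI = (94.5 + 85.4) / 2
AKI = 179.9 / 2 = 89.95


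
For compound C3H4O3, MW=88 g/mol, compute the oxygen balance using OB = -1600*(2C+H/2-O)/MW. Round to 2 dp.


OB = -1600 * (2C + H/2 - O) / MW
Inner = 2*3 + 4/2 - 3 = 5.00
OB = -1600 * 5.00 / 88 = -90.91%


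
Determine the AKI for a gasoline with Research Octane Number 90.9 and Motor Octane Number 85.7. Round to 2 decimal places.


AKI = (RON + MON) / 2
AKI = (90.9 + 85.7) / 2
AKI = 176.6 / 2 = 88.30


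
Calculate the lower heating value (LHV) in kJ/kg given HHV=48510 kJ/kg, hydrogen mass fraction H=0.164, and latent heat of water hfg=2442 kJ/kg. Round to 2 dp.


LHV = HHV - hfg * 9 * H
Water correction = 2442 * 9 * 0.164 = 3604.392 kJ/kg
LHV = 48510 - 3604.392 = 44905.61 kJ/kg


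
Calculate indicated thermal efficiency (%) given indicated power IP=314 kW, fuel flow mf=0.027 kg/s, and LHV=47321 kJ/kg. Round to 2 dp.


eta_ith = (IP / (mf * LHV)) * 100
Denominator = 0.027 * 47321 = 1277.6670 kW
eta_ith = (314 / 1277.6670) * 100 = 24.58%


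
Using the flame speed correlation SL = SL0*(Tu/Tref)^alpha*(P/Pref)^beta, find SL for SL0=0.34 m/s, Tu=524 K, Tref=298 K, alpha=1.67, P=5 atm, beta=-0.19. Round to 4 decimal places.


SL = SL0 * (Tu/Tref)^alpha * (P/Pref)^beta
T ratio = 524/298 = 1.75838926
(T ratio)^alpha = 1.75838926^1.67 = 2.566505
(P/Pref)^beta = 5^(-0.19) = 0.736539
SL = 0.34 * 2.566505 * 0.736539 = 0.6427 m/s


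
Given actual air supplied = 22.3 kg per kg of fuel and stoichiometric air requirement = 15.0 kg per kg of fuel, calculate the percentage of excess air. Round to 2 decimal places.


Excess air = actual - stoichiometric = 22.3 - 15.0 = 7.30 kg/kg fuel
Excess air % = (excess / stoich) * 100 = (7.30 / 15.0) * 100 = 48.67%


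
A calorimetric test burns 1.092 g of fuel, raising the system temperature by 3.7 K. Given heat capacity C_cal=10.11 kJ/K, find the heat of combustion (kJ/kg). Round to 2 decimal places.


Hc = C_cal * delta_T / m_fuel
Q_released = 10.11 * 3.7 = 37.4070 kJ
m_fuel = 1.092 g = 1.092/1000 kg = 0.001092 kg
Hc = 37.4070 / 0.001092 = 34255.49 kJ/kg


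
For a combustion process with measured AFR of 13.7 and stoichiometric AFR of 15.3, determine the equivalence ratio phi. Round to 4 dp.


phi = AFR_stoich / AFR_actual
phi = 15.3 / 13.7 = 1.1168


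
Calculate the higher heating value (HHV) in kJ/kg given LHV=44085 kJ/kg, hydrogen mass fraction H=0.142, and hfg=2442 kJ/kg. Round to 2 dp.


HHV = LHV + hfg * 9 * H
Water addition = 2442 * 9 * 0.142 = 3120.876 kJ/kg
HHV = 44085 + 3120.876 = 47205.88 kJ/kg


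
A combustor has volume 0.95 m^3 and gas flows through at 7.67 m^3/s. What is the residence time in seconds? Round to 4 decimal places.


tau = V / Q_flow
tau = 0.95 / 7.67 = 0.1239 s


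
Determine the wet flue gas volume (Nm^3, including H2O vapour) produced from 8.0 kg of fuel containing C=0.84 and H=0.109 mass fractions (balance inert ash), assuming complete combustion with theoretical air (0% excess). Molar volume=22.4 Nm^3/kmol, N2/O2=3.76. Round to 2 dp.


Per kg fuel: CO2 = (C/12 kmol)*22.4 = (0.84/12)*22.4 = 1.56800 Nm^3
Per kg fuel: H2O = (H/2 kmol)*22.4 = (0.109/2)*22.4 = 1.22080 Nm^3
O2 needed per kg fuel = C/12 + H/4 = 0.84/12 + 0.109/4 = 0.09725000 kmol
Per kg fuel: N2 = O2*3.76*22.4 = 0.09725000*3.76*22.4 = 8.19078 Nm^3
Total per kg = 1.56800 + 1.22080 + 8.19078 = 10.97958 Nm^3
Total = 10.97958 * 8.0 = 87.84 Nm^3


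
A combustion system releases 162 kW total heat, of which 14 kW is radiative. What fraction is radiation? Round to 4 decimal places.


f_rad = Q_rad / Q_total
f_rad = 14 / 162 = 0.0864


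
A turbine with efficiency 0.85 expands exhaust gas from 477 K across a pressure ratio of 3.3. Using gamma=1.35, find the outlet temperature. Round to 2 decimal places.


T_out = T_in * (1 - eta * (1 - PR^(-(gamma-1)/gamma)))
Exponent = -(1.35-1)/1.35 = -0.25925926
PR^exp = 3.3^(-0.25925926) = 0.73378775
Factor = 1 - 0.85*(1 - 0.73378775) = 0.77371959
T_out = 477 * 0.77371959 = 369.06 K


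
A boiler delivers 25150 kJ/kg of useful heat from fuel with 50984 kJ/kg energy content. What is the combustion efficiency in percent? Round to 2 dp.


Efficiency = (Q_useful / Q_fuel) * 100
Efficiency = (25150 / 50984) * 100
Efficiency = 0.4933 * 100 = 49.33%


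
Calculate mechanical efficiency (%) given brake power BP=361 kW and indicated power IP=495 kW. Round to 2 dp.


eta_mech = (BP / IP) * 100
Ratio = 361 / 495 = 0.7293
eta_mech = 0.7293 * 100 = 72.93%


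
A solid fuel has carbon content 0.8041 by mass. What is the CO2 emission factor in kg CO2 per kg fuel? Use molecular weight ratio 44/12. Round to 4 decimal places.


EF = C_frac * (M_CO2 / M_C)
EF = 0.8041 * (44/12)
EF = 0.8041 * 3.666667 = 2.9484 kg_CO2/kg_fuel


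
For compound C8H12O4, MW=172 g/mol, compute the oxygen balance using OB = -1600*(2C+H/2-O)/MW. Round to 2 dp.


OB = -1600 * (2C + H/2 - O) / MW
Inner = 2*8 + 12/2 - 4 = 18.00
OB = -1600 * 18.00 / 172 = -167.44%


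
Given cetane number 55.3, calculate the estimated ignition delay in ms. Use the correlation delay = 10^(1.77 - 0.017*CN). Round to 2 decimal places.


delay = 10^(1.77 - 0.017*CN)
Exponent = 1.77 - 0.017*55.3 = 0.8299
delay = 10^0.8299 = 6.76 ms


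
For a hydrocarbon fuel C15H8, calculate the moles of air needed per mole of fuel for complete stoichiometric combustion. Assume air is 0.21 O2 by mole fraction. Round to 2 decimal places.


Balanced combustion: C15H8 + 17 O2 -> 15 CO2 + 4 H2O
O2 needed = C + H/4 = 15 + 8/4 = 17.00 moles
Air moles = O2 / 0.21 = 17.00 / 0.21 = 80.95 moles air


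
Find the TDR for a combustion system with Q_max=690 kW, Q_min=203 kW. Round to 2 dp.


TDR = Q_max / Q_min
TDR = 690 / 203 = 3.40


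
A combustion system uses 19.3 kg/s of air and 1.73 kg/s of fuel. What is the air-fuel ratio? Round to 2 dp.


AFR = m_air / m_fuel
AFR = 19.3 / 1.73 = 11.16


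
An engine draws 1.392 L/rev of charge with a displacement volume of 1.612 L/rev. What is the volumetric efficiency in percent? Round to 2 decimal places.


eta_v = (V_actual / V_disp) * 100
Ratio = 1.392 / 1.612 = 0.8635
eta_v = 0.8635 * 100 = 86.35%


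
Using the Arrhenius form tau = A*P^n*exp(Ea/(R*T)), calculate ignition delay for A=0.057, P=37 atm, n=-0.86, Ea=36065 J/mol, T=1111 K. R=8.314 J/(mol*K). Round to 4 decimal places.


tau = A * P^n * exp(Ea/(R*T))
P^n = 37^(-0.86) = 0.04480707
Ea/(R*T) = 36065/(8.314*1111) = 3.904468
exp(Ea/(R*T)) = 49.623668
tau = 0.057 * 0.04480707 * 49.623668 = 0.1267 ms


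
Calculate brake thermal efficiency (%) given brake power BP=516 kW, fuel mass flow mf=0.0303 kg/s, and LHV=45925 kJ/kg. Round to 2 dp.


eta_BTE = (BP / (mf * LHV)) * 100
Denominator = 0.0303 * 45925 = 1391.5275 kW
eta_BTE = (516 / 1391.5275) * 100 = 37.08%


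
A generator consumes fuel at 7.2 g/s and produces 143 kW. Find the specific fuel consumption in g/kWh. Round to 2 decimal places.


SFC = (mf / BP) * 3600
Rate = 7.2 / 143 = 0.050350 g/(s*kW)
SFC = 0.050350 * 3600 = 181.26 g/kWh


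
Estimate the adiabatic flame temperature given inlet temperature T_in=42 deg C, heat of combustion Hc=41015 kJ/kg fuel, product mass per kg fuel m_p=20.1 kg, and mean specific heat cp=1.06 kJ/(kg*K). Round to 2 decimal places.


T_ad = T_in + Hc / (m_p * cp)
Denominator = 20.1 * 1.06 = 21.3060
Temperature rise = 41015 / 21.3060 = 1925.04 K
T_ad = 42 + 1925.04 = 1967.04 deg C


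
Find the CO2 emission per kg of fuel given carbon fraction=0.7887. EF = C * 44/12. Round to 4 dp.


EF = C_frac * (M_CO2 / M_C)
EF = 0.7887 * (44/12)
EF = 0.7887 * 3.666667 = 2.8919 kg_CO2/kg_fuel


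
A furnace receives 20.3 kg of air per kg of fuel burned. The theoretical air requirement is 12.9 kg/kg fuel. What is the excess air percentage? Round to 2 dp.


Excess air = actual - stoichiometric = 20.3 - 12.9 = 7.40 kg/kg fuel
Excess air % = (excess / stoich) * 100 = (7.40 / 12.9) * 100 = 57.36%


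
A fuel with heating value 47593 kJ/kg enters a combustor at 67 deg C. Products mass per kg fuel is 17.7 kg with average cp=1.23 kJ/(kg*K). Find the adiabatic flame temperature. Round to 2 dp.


T_ad = T_in + Hc / (m_p * cp)
Denominator = 17.7 * 1.23 = 21.7710
Temperature rise = 47593 / 21.7710 = 2186.07 K
T_ad = 67 + 2186.07 = 2253.07 deg C


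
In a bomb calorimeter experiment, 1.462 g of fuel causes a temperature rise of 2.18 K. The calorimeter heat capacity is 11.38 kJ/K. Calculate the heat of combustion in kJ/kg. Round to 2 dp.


Hc = C_cal * delta_T / m_fuel
Q_released = 11.38 * 2.18 = 24.8084 kJ
m_fuel = 1.462 g = 1.462/1000 kg = 0.001462 kg
Hc = 24.8084 / 0.001462 = 16968.81 kJ/kg


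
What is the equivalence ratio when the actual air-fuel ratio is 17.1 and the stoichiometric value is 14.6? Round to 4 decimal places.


phi = AFR_stoich / AFR_actual
phi = 14.6 / 17.1 = 0.8538


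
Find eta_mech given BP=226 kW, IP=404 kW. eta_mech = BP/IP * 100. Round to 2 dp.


eta_mech = (BP / IP) * 100
Ratio = 226 / 404 = 0.5594
eta_mech = 0.5594 * 100 = 55.94%


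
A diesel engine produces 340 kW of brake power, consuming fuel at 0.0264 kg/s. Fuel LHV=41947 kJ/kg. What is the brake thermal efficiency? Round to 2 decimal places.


eta_BTE = (BP / (mf * LHV)) * 100
Denominator = 0.0264 * 41947 = 1107.4008 kW
eta_BTE = (340 / 1107.4008) * 100 = 30.70%


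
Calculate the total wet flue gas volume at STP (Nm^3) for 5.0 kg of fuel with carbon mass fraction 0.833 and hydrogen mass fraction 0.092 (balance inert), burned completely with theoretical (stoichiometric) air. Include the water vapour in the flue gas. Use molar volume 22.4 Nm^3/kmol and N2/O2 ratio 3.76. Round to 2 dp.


Per kg fuel: CO2 = (C/12 kmol)*22.4 = (0.833/12)*22.4 = 1.55493 Nm^3
Per kg fuel: H2O = (H/2 kmol)*22.4 = (0.092/2)*22.4 = 1.03040 Nm^3
O2 needed per kg fuel = C/12 + H/4 = 0.833/12 + 0.092/4 = 0.09241667 kmol
Per kg fuel: N2 = O2*3.76*22.4 = 0.09241667*3.76*22.4 = 7.78370 Nm^3
Total per kg = 1.55493 + 1.03040 + 7.78370 = 10.36903 Nm^3
Total = 10.36903 * 5.0 = 51.85 Nm^3


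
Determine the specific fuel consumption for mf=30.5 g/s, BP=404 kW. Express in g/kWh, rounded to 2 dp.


SFC = (mf / BP) * 3600
Rate = 30.5 / 404 = 0.075495 g/(s*kW)
SFC = 0.075495 * 3600 = 271.78 g/kWh


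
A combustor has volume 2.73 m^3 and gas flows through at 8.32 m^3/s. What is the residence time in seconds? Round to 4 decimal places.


tau = V / Q_flow
tau = 2.73 / 8.32 = 0.3281 s


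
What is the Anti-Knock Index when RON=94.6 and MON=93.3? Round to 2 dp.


AKI = (RON + MON) / 2
AKI = (94.6 + 93.3) / 2
AKI = 187.9 / 2 = 93.95


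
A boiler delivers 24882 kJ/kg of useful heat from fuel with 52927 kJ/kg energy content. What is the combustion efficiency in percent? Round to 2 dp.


Efficiency = (Q_useful / Q_fuel) * 100
Efficiency = (24882 / 52927) * 100
Efficiency = 0.4701 * 100 = 47.01%


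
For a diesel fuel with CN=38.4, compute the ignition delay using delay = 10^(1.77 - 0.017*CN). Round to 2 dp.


delay = 10^(1.77 - 0.017*CN)
Exponent = 1.77 - 0.017*38.4 = 1.1172
delay = 10^1.1172 = 13.10 ms


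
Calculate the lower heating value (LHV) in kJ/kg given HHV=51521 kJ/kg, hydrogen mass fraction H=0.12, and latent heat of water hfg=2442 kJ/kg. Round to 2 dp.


LHV = HHV - hfg * 9 * H
Water correction = 2442 * 9 * 0.12 = 2637.360 kJ/kg
LHV = 51521 - 2637.360 = 48883.64 kJ/kg


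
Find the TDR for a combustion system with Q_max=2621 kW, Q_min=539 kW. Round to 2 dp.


TDR = Q_max / Q_min
TDR = 2621 / 539 = 4.86


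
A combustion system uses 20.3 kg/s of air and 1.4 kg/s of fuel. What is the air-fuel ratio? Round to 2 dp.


AFR = m_air / m_fuel
AFR = 20.3 / 1.4 = 14.50


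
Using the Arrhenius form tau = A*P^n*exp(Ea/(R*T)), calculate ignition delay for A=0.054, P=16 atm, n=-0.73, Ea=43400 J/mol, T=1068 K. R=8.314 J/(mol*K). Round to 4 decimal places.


tau = A * P^n * exp(Ea/(R*T))
P^n = 16^(-0.73) = 0.13212726
Ea/(R*T) = 43400/(8.314*1068) = 4.887744
exp(Ea/(R*T)) = 132.653977
tau = 0.054 * 0.13212726 * 132.653977 = 0.9465 ms


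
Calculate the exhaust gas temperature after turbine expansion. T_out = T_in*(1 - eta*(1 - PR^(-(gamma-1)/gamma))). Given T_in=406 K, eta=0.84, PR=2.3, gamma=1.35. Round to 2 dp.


T_out = T_in * (1 - eta * (1 - PR^(-(gamma-1)/gamma)))
Exponent = -(1.35-1)/1.35 = -0.25925926
PR^exp = 2.3^(-0.25925926) = 0.80578413
Factor = 1 - 0.84*(1 - 0.80578413) = 0.83685867
T_out = 406 * 0.83685867 = 339.76 K


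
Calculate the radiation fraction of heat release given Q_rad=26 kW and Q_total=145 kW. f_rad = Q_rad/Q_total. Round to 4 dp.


f_rad = Q_rad / Q_total
f_rad = 26 / 145 = 0.1793


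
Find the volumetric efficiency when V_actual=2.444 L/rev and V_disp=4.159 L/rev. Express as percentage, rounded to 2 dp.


eta_v = (V_actual / V_disp) * 100
Ratio = 2.444 / 4.159 = 0.5876
eta_v = 0.5876 * 100 = 58.76%


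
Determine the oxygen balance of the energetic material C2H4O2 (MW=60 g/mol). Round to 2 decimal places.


OB = -1600 * (2C + H/2 - O) / MW
Inner = 2*2 + 4/2 - 2 = 4.00
OB = -1600 * 4.00 / 60 = -106.67%


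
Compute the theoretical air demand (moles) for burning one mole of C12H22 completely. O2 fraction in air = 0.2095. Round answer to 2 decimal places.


Balanced combustion: C12H22 + 17.5 O2 -> 12 CO2 + 11 H2O
O2 needed = C + H/4 = 12 + 22/4 = 17.50 moles
Air moles = O2 / 0.2095 = 17.50 / 0.2095 = 83.53 moles air


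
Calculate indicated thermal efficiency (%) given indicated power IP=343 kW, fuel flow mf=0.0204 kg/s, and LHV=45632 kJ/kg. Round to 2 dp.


eta_ith = (IP / (mf * LHV)) * 100
Denominator = 0.0204 * 45632 = 930.8928 kW
eta_ith = (343 / 930.8928) * 100 = 36.85%


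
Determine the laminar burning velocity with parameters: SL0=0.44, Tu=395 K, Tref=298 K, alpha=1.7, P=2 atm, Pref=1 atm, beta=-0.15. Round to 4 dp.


SL = SL0 * (Tu/Tref)^alpha * (P/Pref)^beta
T ratio = 395/298 = 1.32550336
(T ratio)^alpha = 1.32550336^1.7 = 1.614535
(P/Pref)^beta = 2^(-0.15) = 0.901250
SL = 0.44 * 1.614535 * 0.901250 = 0.6402 m/s


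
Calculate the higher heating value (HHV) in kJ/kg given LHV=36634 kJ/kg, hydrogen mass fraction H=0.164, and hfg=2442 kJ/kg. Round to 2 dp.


HHV = LHV + hfg * 9 * H
Water addition = 2442 * 9 * 0.164 = 3604.392 kJ/kg
HHV = 36634 + 3604.392 = 40238.39 kJ/kg


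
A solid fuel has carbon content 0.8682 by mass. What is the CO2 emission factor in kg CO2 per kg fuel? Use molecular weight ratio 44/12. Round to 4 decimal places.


EF = C_frac * (M_CO2 / M_C)
EF = 0.8682 * (44/12)
EF = 0.8682 * 3.666667 = 3.1834 kg_CO2/kg_fuel


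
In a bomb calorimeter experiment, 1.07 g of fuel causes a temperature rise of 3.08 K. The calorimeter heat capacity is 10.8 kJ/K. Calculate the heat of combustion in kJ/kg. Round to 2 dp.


Hc = C_cal * delta_T / m_fuel
Q_released = 10.8 * 3.08 = 33.2640 kJ
m_fuel = 1.07 g = 1.07/1000 kg = 0.001070 kg
Hc = 33.2640 / 0.001070 = 31087.85 kJ/kg


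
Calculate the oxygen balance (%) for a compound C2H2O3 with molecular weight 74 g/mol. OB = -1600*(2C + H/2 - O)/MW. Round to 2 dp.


OB = -1600 * (2C + H/2 - O) / MW
Inner = 2*2 + 2/2 - 3 = 2.00
OB = -1600 * 2.00 / 74 = -43.24%


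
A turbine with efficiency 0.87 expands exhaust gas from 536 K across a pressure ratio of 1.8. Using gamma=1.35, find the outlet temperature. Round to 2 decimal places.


T_out = T_in * (1 - eta * (1 - PR^(-(gamma-1)/gamma)))
Exponent = -(1.35-1)/1.35 = -0.25925926
PR^exp = 1.8^(-0.25925926) = 0.85865408
Factor = 1 - 0.87*(1 - 0.85865408) = 0.87702905
T_out = 536 * 0.87702905 = 470.09 K


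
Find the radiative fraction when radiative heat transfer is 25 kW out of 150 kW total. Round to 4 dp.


f_rad = Q_rad / Q_total
f_rad = 25 / 150 = 0.1667


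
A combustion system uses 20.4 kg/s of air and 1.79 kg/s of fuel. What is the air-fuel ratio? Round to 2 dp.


AFR = m_air / m_fuel
AFR = 20.4 / 1.79 = 11.40


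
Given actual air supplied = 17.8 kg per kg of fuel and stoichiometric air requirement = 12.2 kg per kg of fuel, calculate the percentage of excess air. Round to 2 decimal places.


Excess air = actual - stoichiometric = 17.8 - 12.2 = 5.60 kg/kg fuel
Excess air % = (excess / stoich) * 100 = (5.60 / 12.2) * 100 = 45.90%


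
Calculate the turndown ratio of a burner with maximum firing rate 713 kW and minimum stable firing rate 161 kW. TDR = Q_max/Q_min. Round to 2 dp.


TDR = Q_max / Q_min
TDR = 713 / 161 = 4.43


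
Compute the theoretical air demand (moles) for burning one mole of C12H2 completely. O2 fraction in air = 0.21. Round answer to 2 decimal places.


Balanced combustion: C12H2 + 12.5 O2 -> 12 CO2 + 1 H2O
O2 needed = C + H/4 = 12 + 2/4 = 12.50 moles
Air moles = O2 / 0.21 = 12.50 / 0.21 = 59.52 moles air


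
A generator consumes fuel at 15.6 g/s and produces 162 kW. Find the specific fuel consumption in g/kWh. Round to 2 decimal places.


SFC = (mf / BP) * 3600
Rate = 15.6 / 162 = 0.096296 g/(s*kW)
SFC = 0.096296 * 3600 = 346.67 g/kWh


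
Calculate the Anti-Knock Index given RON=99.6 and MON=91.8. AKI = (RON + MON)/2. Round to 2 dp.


AKI = (RON + MON) / 2
AKI = (99.6 + 91.8) / 2
AKI = 191.4 / 2 = 95.70


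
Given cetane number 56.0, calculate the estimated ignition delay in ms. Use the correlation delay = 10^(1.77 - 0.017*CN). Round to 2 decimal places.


delay = 10^(1.77 - 0.017*CN)
Exponent = 1.77 - 0.017*56.0 = 0.8180
delay = 10^0.8180 = 6.58 ms


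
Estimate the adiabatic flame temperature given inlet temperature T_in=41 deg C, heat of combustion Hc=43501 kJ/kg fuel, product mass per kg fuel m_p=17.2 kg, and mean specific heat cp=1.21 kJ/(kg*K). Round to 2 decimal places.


T_ad = T_in + Hc / (m_p * cp)
Denominator = 17.2 * 1.21 = 20.8120
Temperature rise = 43501 / 20.8120 = 2090.19 K
T_ad = 41 + 2090.19 = 2131.19 deg C


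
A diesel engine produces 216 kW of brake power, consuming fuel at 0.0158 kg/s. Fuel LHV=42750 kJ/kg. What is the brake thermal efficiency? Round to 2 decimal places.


eta_BTE = (BP / (mf * LHV)) * 100
Denominator = 0.0158 * 42750 = 675.4500 kW
eta_BTE = (216 / 675.4500) * 100 = 31.98%


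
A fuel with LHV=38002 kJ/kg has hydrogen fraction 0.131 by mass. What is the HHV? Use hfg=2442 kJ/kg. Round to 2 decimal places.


HHV = LHV + hfg * 9 * H
Water addition = 2442 * 9 * 0.131 = 2879.118 kJ/kg
HHV = 38002 + 2879.118 = 40881.12 kJ/kg


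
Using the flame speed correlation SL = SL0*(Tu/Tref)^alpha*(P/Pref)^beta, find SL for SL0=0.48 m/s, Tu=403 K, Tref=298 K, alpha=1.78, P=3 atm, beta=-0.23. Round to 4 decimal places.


SL = SL0 * (Tu/Tref)^alpha * (P/Pref)^beta
T ratio = 403/298 = 1.35234899
(T ratio)^alpha = 1.35234899^1.78 = 1.711347
(P/Pref)^beta = 3^(-0.23) = 0.776716
SL = 0.48 * 1.711347 * 0.776716 = 0.6380 m/s


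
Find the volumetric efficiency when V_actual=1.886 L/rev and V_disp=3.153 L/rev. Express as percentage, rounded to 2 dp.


eta_v = (V_actual / V_disp) * 100
Ratio = 1.886 / 3.153 = 0.5982
eta_v = 0.5982 * 100 = 59.82%


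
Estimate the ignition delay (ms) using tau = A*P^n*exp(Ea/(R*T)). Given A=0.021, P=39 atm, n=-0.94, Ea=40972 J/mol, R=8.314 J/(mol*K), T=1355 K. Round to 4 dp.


tau = A * P^n * exp(Ea/(R*T))
P^n = 39^(-0.94) = 0.03194473
Ea/(R*T) = 40972/(8.314*1355) = 3.636954
exp(Ea/(R*T)) = 37.975998
tau = 0.021 * 0.03194473 * 37.975998 = 0.0255 ms


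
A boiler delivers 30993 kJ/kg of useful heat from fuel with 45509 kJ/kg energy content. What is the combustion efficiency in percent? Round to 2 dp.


Efficiency = (Q_useful / Q_fuel) * 100
Efficiency = (30993 / 45509) * 100
Efficiency = 0.6810 * 100 = 68.10%


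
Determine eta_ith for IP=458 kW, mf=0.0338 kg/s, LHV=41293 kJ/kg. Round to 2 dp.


eta_ith = (IP / (mf * LHV)) * 100
Denominator = 0.0338 * 41293 = 1395.7034 kW
eta_ith = (458 / 1395.7034) * 100 = 32.81%


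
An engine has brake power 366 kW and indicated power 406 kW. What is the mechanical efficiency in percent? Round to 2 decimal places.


eta_mech = (BP / IP) * 100
Ratio = 366 / 406 = 0.9015
eta_mech = 0.9015 * 100 = 90.15%


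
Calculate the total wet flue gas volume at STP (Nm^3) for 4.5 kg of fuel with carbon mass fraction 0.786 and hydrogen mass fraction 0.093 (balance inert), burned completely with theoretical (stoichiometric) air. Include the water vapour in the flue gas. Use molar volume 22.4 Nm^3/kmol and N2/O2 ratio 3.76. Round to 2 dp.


Per kg fuel: CO2 = (C/12 kmol)*22.4 = (0.786/12)*22.4 = 1.46720 Nm^3
Per kg fuel: H2O = (H/2 kmol)*22.4 = (0.093/2)*22.4 = 1.04160 Nm^3
O2 needed per kg fuel = C/12 + H/4 = 0.786/12 + 0.093/4 = 0.08875000 kmol
Per kg fuel: N2 = O2*3.76*22.4 = 0.08875000*3.76*22.4 = 7.47488 Nm^3
Total per kg = 1.46720 + 1.04160 + 7.47488 = 9.98368 Nm^3
Total = 9.98368 * 4.5 = 44.93 Nm^3


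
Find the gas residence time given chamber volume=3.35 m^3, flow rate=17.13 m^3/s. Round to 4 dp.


tau = V / Q_flow
tau = 3.35 / 17.13 = 0.1956 s


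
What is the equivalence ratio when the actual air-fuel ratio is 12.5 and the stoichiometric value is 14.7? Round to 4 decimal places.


phi = AFR_stoich / AFR_actual
phi = 14.7 / 12.5 = 1.1760


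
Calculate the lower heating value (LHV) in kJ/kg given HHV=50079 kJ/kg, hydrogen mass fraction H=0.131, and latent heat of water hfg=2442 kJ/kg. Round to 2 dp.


LHV = HHV - hfg * 9 * H
Water correction = 2442 * 9 * 0.131 = 2879.118 kJ/kg
LHV = 50079 - 2879.118 = 47199.88 kJ/kg


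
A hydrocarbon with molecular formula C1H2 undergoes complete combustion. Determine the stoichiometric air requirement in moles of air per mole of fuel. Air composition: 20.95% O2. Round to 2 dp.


Balanced combustion: C1H2 + 1.5 O2 -> 1 CO2 + 1 H2O
O2 needed = C + H/4 = 1 + 2/4 = 1.50 moles
Air moles = O2 / 0.2095 = 1.50 / 0.2095 = 7.16 moles air


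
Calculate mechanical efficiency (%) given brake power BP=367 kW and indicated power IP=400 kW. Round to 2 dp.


eta_mech = (BP / IP) * 100
Ratio = 367 / 400 = 0.9175
eta_mech = 0.9175 * 100 = 91.75%


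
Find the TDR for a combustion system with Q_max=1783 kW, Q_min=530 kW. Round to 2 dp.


TDR = Q_max / Q_min
TDR = 1783 / 530 = 3.36


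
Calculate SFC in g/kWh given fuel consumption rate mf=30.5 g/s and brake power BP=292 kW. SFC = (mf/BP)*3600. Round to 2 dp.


SFC = (mf / BP) * 3600
Rate = 30.5 / 292 = 0.104452 g/(s*kW)
SFC = 0.104452 * 3600 = 376.03 g/kWh


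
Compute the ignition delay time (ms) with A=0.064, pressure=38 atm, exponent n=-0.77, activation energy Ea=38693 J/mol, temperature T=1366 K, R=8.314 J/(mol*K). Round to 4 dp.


tau = A * P^n * exp(Ea/(R*T))
P^n = 38^(-0.77) = 0.06075285
Ea/(R*T) = 38693/(8.314*1366) = 3.406996
exp(Ea/(R*T)) = 30.174478
tau = 0.064 * 0.06075285 * 30.174478 = 0.1173 ms


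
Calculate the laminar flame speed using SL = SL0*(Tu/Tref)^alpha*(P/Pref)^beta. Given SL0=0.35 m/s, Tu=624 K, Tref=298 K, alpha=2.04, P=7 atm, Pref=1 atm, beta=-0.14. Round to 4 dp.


SL = SL0 * (Tu/Tref)^alpha * (P/Pref)^beta
T ratio = 624/298 = 2.09395973
(T ratio)^alpha = 2.09395973^2.04 = 4.516223
(P/Pref)^beta = 7^(-0.14) = 0.761529
SL = 0.35 * 4.516223 * 0.761529 = 1.2037 m/s


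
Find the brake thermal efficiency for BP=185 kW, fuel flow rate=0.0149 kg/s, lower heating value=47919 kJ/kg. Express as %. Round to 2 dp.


eta_BTE = (BP / (mf * LHV)) * 100
Denominator = 0.0149 * 47919 = 713.9931 kW
eta_BTE = (185 / 713.9931) * 100 = 25.91%


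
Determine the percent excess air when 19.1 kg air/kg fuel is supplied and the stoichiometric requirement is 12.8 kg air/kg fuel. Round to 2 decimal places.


Excess air = actual - stoichiometric = 19.1 - 12.8 = 6.30 kg/kg fuel
Excess air % = (excess / stoich) * 100 = (6.30 / 12.8) * 100 = 49.22%


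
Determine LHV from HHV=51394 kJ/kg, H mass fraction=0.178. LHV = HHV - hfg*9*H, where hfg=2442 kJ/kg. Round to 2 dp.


LHV = HHV - hfg * 9 * H
Water correction = 2442 * 9 * 0.178 = 3912.084 kJ/kg
LHV = 51394 - 3912.084 = 47481.92 kJ/kg


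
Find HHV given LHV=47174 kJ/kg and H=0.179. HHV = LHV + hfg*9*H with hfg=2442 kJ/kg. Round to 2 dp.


HHV = LHV + hfg * 9 * H
Water addition = 2442 * 9 * 0.179 = 3934.062 kJ/kg
HHV = 47174 + 3934.062 = 51108.06 kJ/kg


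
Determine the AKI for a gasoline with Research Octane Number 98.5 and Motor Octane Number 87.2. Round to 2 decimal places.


AKI = (RON + MON) / 2
AKI = (98.5 + 87.2) / 2
AKI = 185.7 / 2 = 92.85


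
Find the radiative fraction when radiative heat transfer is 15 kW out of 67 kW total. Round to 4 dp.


f_rad = Q_rad / Q_total
f_rad = 15 / 67 = 0.2239


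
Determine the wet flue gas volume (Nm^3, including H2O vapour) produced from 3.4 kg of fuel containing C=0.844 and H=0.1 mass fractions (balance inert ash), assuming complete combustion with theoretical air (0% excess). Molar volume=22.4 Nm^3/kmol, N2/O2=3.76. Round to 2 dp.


Per kg fuel: CO2 = (C/12 kmol)*22.4 = (0.844/12)*22.4 = 1.57547 Nm^3
Per kg fuel: H2O = (H/2 kmol)*22.4 = (0.1/2)*22.4 = 1.12000 Nm^3
O2 needed per kg fuel = C/12 + H/4 = 0.844/12 + 0.1/4 = 0.09533333 kmol
Per kg fuel: N2 = O2*3.76*22.4 = 0.09533333*3.76*22.4 = 8.02935 Nm^3
Total per kg = 1.57547 + 1.12000 + 8.02935 = 10.72482 Nm^3
Total = 10.72482 * 3.4 = 36.46 Nm^3


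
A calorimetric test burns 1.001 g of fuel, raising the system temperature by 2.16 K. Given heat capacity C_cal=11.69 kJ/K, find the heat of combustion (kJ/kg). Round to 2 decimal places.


Hc = C_cal * delta_T / m_fuel
Q_released = 11.69 * 2.16 = 25.2504 kJ
m_fuel = 1.001 g = 1.001/1000 kg = 0.001001 kg
Hc = 25.2504 / 0.001001 = 25225.17 kJ/kg


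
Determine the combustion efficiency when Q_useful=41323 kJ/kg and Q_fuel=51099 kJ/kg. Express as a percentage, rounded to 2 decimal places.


Efficiency = (Q_useful / Q_fuel) * 100
Efficiency = (41323 / 51099) * 100
Efficiency = 0.8087 * 100 = 80.87%


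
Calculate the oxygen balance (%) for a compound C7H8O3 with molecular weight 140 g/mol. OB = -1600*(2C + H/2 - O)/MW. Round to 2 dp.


OB = -1600 * (2C + H/2 - O) / MW
Inner = 2*7 + 8/2 - 3 = 15.00
OB = -1600 * 15.00 / 140 = -171.43%


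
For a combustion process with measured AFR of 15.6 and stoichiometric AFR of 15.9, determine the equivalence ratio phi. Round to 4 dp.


phi = AFR_stoich / AFR_actual
phi = 15.9 / 15.6 = 1.0192


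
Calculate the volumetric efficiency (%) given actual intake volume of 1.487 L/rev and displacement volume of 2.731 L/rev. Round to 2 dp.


eta_v = (V_actual / V_disp) * 100
Ratio = 1.487 / 2.731 = 0.5445
eta_v = 0.5445 * 100 = 54.45%


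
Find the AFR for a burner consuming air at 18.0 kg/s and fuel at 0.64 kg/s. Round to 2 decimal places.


AFR = m_air / m_fuel
AFR = 18.0 / 0.64 = 28.13


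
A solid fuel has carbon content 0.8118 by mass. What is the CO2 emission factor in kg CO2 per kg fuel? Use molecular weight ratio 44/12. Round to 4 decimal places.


EF = C_frac * (M_CO2 / M_C)
EF = 0.8118 * (44/12)
EF = 0.8118 * 3.666667 = 2.9766 kg_CO2/kg_fuel


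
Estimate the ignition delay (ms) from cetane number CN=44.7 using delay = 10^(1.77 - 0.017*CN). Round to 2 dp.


delay = 10^(1.77 - 0.017*CN)
Exponent = 1.77 - 0.017*44.7 = 1.0101
delay = 10^1.0101 = 10.24 ms


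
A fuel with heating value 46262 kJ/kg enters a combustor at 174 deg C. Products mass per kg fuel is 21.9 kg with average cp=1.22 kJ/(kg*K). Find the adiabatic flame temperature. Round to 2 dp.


T_ad = T_in + Hc / (m_p * cp)
Denominator = 21.9 * 1.22 = 26.7180
Temperature rise = 46262 / 26.7180 = 1731.49 K
T_ad = 174 + 1731.49 = 1905.49 deg C


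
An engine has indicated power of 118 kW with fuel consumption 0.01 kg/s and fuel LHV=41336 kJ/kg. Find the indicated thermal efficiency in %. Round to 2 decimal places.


eta_ith = (IP / (mf * LHV)) * 100
Denominator = 0.01 * 41336 = 413.3600 kW
eta_ith = (118 / 413.3600) * 100 = 28.55%


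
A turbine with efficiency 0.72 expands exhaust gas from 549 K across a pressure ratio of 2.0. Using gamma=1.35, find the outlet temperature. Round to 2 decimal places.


T_out = T_in * (1 - eta * (1 - PR^(-(gamma-1)/gamma)))
Exponent = -(1.35-1)/1.35 = -0.25925926
PR^exp = 2.0^(-0.25925926) = 0.83551680
Factor = 1 - 0.72*(1 - 0.83551680) = 0.88157210
T_out = 549 * 0.88157210 = 483.98 K


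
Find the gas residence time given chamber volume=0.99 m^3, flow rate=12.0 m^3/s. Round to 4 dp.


tau = V / Q_flow
tau = 0.99 / 12.0 = 0.0825 s


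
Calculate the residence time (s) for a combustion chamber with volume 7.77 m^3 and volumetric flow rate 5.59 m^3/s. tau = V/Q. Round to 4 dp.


tau = V / Q_flow
tau = 7.77 / 5.59 = 1.3900 s


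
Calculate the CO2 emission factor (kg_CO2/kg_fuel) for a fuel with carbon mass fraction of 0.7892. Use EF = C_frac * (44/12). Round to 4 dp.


EF = C_frac * (M_CO2 / M_C)
EF = 0.7892 * (44/12)
EF = 0.7892 * 3.666667 = 2.8937 kg_CO2/kg_fuel


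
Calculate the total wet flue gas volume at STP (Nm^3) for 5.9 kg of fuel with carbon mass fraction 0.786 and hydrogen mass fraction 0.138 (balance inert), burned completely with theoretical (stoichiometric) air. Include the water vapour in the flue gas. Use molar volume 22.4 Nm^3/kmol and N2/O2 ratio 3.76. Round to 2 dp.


Per kg fuel: CO2 = (C/12 kmol)*22.4 = (0.786/12)*22.4 = 1.46720 Nm^3
Per kg fuel: H2O = (H/2 kmol)*22.4 = (0.138/2)*22.4 = 1.54560 Nm^3
O2 needed per kg fuel = C/12 + H/4 = 0.786/12 + 0.138/4 = 0.10000000 kmol
Per kg fuel: N2 = O2*3.76*22.4 = 0.10000000*3.76*22.4 = 8.42240 Nm^3
Total per kg = 1.46720 + 1.54560 + 8.42240 = 11.43520 Nm^3
Total = 11.43520 * 5.9 = 67.47 Nm^3


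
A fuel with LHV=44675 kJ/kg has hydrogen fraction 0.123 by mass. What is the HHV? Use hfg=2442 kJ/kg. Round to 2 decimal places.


HHV = LHV + hfg * 9 * H
Water addition = 2442 * 9 * 0.123 = 2703.294 kJ/kg
HHV = 44675 + 2703.294 = 47378.29 kJ/kg


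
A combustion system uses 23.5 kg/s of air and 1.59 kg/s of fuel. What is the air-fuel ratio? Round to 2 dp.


AFR = m_air / m_fuel
AFR = 23.5 / 1.59 = 14.78


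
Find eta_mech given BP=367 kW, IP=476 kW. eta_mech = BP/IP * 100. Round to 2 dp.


eta_mech = (BP / IP) * 100
Ratio = 367 / 476 = 0.7710
eta_mech = 0.7710 * 100 = 77.10%


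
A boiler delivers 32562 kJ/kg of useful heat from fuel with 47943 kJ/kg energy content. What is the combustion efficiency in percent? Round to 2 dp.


Efficiency = (Q_useful / Q_fuel) * 100
Efficiency = (32562 / 47943) * 100
Efficiency = 0.6792 * 100 = 67.92%


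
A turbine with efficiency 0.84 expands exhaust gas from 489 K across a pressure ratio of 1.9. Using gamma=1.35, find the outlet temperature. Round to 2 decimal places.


T_out = T_in * (1 - eta * (1 - PR^(-(gamma-1)/gamma)))
Exponent = -(1.35-1)/1.35 = -0.25925926
PR^exp = 1.9^(-0.25925926) = 0.84670193
Factor = 1 - 0.84*(1 - 0.84670193) = 0.87122962
T_out = 489 * 0.87122962 = 426.03 K


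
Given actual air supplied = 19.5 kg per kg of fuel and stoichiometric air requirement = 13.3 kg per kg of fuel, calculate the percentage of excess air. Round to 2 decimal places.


Excess air = actual - stoichiometric = 19.5 - 13.3 = 6.20 kg/kg fuel
Excess air % = (excess / stoich) * 100 = (6.20 / 13.3) * 100 = 46.62%


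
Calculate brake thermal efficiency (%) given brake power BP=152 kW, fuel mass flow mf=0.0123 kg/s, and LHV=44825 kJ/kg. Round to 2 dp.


eta_BTE = (BP / (mf * LHV)) * 100
Denominator = 0.0123 * 44825 = 551.3475 kW
eta_BTE = (152 / 551.3475) * 100 = 27.57%


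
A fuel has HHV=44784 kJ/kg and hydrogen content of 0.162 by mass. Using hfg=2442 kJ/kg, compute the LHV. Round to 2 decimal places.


LHV = HHV - hfg * 9 * H
Water correction = 2442 * 9 * 0.162 = 3560.436 kJ/kg
LHV = 44784 - 3560.436 = 41223.56 kJ/kg


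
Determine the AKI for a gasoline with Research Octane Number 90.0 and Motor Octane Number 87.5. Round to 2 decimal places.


AKI = (RON + MON) / 2
AKI = (90.0 + 87.5) / 2
AKI = 177.5 / 2 = 88.75


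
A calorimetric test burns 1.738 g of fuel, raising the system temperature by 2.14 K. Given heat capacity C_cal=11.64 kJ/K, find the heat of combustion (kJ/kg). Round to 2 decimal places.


Hc = C_cal * delta_T / m_fuel
Q_released = 11.64 * 2.14 = 24.9096 kJ
m_fuel = 1.738 g = 1.738/1000 kg = 0.001738 kg
Hc = 24.9096 / 0.001738 = 14332.34 kJ/kg


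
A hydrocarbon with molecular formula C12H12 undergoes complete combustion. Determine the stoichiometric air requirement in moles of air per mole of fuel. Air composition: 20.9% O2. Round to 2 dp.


Balanced combustion: C12H12 + 15 O2 -> 12 CO2 + 6 H2O
O2 needed = C + H/4 = 12 + 12/4 = 15.00 moles
Air moles = O2 / 0.209 = 15.00 / 0.209 = 71.77 moles air


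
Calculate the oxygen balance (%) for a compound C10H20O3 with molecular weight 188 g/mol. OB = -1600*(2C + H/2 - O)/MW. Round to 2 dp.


OB = -1600 * (2C + H/2 - O) / MW
Inner = 2*10 + 20/2 - 3 = 27.00
OB = -1600 * 27.00 / 188 = -229.79%


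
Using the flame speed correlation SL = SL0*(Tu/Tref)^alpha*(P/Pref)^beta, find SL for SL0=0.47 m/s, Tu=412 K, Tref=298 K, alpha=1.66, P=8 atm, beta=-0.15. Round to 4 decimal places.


SL = SL0 * (Tu/Tref)^alpha * (P/Pref)^beta
T ratio = 412/298 = 1.38255034
(T ratio)^alpha = 1.38255034^1.66 = 1.712105
(P/Pref)^beta = 8^(-0.15) = 0.732043
SL = 0.47 * 1.712105 * 0.732043 = 0.5891 m/s


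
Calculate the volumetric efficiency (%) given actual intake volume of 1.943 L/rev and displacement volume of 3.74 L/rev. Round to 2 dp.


eta_v = (V_actual / V_disp) * 100
Ratio = 1.943 / 3.74 = 0.5195
eta_v = 0.5195 * 100 = 51.95%


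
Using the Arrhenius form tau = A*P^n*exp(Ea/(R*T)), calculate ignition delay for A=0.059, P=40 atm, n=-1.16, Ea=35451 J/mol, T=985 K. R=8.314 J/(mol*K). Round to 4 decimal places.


tau = A * P^n * exp(Ea/(R*T))
P^n = 40^(-1.16) = 0.01385512
Ea/(R*T) = 35451/(8.314*985) = 4.328947
exp(Ea/(R*T)) = 75.864337
tau = 0.059 * 0.01385512 * 75.864337 = 0.0620 ms


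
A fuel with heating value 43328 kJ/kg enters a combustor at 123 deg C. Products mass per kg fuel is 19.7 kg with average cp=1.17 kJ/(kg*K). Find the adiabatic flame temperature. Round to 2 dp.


T_ad = T_in + Hc / (m_p * cp)
Denominator = 19.7 * 1.17 = 23.0490
Temperature rise = 43328 / 23.0490 = 1879.82 K
T_ad = 123 + 1879.82 = 2002.82 deg C


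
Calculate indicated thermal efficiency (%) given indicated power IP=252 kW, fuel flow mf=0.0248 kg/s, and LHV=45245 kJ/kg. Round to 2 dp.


eta_ith = (IP / (mf * LHV)) * 100
Denominator = 0.0248 * 45245 = 1122.0760 kW
eta_ith = (252 / 1122.0760) * 100 = 22.46%


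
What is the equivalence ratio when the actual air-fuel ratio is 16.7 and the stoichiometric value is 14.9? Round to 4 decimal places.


phi = AFR_stoich / AFR_actual
phi = 14.9 / 16.7 = 0.8922


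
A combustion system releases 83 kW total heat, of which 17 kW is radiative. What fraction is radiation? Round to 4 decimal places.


f_rad = Q_rad / Q_total
f_rad = 17 / 83 = 0.2048
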